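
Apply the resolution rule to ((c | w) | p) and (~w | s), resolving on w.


The clauses contain complementary literals w and ~w.
Resolution eliminates this pair and disjoins the remaining literals (merging duplicates).

((p | c) | s)


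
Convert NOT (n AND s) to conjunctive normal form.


Step 1: Apply De Morgan: ¬(n ∧ s) = ¬n ∨ ¬s.

(NOT n) OR (NOT s)


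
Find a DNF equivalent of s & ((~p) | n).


Step 1: Distribute ∧ over ∨: s ∧ ((¬p) ∨ n) = (s ∧ (¬p)) ∨ (s ∧ n).

(s & (~p)) | (s & n)


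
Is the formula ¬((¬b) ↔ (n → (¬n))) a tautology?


Build the truth table over {b, n}:
b | n | φ
---------
F | F | F
T | F | T
F | T | T
T | T | F
Counterexample at row 1: with b=F, n=F, the formula is F.

No, it is not a tautology.


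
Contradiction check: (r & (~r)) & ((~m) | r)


Truth table over {m, r}:
m | r | φ
---------
False | False | False
True | False | False
False | True | False
True | True | False
Every row is false.

Yes, it is a contradiction.


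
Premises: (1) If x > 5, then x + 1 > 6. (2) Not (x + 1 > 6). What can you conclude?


Modus tollens: from (P → Q) and ¬Q, infer ¬P.
Q = 'x + 1 > 6' is denied; since P → Q, P must also fail.

Not (x > 5).


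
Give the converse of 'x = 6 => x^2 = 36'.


The converse of (P → Q) is (Q → P). It is not in general equivalent to the original.
Here P = 'x = 6' and Q = 'x^2 = 36'.

If x^2 = 36, then x = 6.


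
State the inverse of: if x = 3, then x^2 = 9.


The inverse of (P → Q) is (¬P → ¬Q). It is equivalent to the converse, not to the original.
Here P = 'x = 3' and Q = 'x^2 = 9'.

If not (x = 3), then not (x^2 = 9).


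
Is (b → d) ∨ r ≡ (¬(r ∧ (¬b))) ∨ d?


Compare truth tables:
b | d | r | φ | ψ
-----------------
F | F | F | T | T
T | F | F | F | T
F | T | F | T | T
T | T | F | T | T
F | F | T | T | F
T | F | T | T | T
F | T | T | T | T
T | T | T | T | T
They differ at row 2 (b=T, d=F, r=F): φ=F but ψ=T.

No, they are not logically equivalent.


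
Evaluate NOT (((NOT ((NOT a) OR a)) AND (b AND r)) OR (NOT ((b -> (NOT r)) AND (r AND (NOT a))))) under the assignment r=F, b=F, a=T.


Substitute r=F, b=F, a=T:
… (earlier sub-steps elided)
b AND r = F AND F = F
(NOT ((NOT a) OR a)) AND (b AND r) = F AND F = F
NOT r = T
b -> (NOT r) = F -> T = T
NOT a = F
r AND (NOT a) = F AND F = F
(b -> (NOT r)) AND (r AND (NOT a)) = T AND F = F
NOT ((b -> (NOT r)) AND (r AND (NOT a))) = T
((NOT ((NOT a) OR a)) AND (b AND r)) OR (NOT ((b -> (NOT r)) AND (r AND (NOT a)))) = F OR T = T
NOT (((NOT ((NOT a) OR a)) AND (b AND r)) OR (NOT ((b -> (NOT r)) AND (r AND (NOT a))))) = F

F


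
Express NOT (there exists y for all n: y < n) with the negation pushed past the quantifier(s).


Negation flips each quantifier (∀↔∃) and negates the inner predicate.
¬(there exists y for all n: φ) = for all y there exists n: ¬φ.

for all y there exists n: NOT(y < n)


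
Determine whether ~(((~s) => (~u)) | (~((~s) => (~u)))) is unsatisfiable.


Truth table over {s, u}:
s | u | φ
---------
False | False | False
True | False | False
False | True | False
True | True | False
Every row is false.

Yes, it is a contradiction.


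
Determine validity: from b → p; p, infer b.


This is affirming the consequent (fallacy). There exist truth assignments where the premises are all true but the conclusion is false.

Invalid.


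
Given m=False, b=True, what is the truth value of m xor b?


Exclusive or is true when exactly one operand is true.
Substitute: m=False, b=True.
False xor True evaluates to True.

True


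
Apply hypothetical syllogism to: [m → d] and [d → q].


Hypothetical syllogism: from (P → Q) and (Q → R), infer (P → R).
Chain the two implications through the shared middle term 'd'.

m → q


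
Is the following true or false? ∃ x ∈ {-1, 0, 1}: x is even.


Evaluate the predicate on each element: -1:F, 0:T, 1:F.
Witness x = 0 satisfies the predicate.

T


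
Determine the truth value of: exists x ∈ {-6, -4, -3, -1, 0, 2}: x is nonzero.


Evaluate the predicate on each element: -6:True, -4:True, -3:True, -1:True, 0:False, 2:True.
Witness x = -6 satisfies the predicate.

True


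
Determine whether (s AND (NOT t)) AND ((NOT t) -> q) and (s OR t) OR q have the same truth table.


Compare truth tables:
q | s | t | φ | ψ
-----------------
F | F | F | F | F
T | F | F | F | T
F | T | F | F | T
T | T | F | T | T
F | F | T | F | T
T | F | T | F | T
F | T | T | F | T
T | T | T | F | T
They differ at row 2 (q=T, s=F, t=F): φ=F but ψ=T.

No, they are not logically equivalent.


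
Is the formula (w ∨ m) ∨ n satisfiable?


Search for a satisfying assignment over {m, n, w}.
Try m=T, n=F, w=F: the formula evaluates to T.
A satisfying assignment exists.

Satisfiable.


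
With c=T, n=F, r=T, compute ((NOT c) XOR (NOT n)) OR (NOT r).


Substitute c=T, n=F, r=T:
NOT c = F
NOT n = T
(NOT c) XOR (NOT n) = F XOR T = T
NOT r = F
((NOT c) XOR (NOT n)) OR (NOT r) = T OR F = T

T


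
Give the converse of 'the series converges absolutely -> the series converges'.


The converse of (P → Q) is (Q → P). It is not in general equivalent to the original.
Here P = 'the series converges absolutely' and Q = 'the series converges'.

If the series converges, then the series converges absolutely.


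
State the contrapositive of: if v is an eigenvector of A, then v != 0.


The contrapositive of (P → Q) is (¬Q → ¬P); it is logically equivalent to the original.
Here P = 'v is an eigenvector of A' and Q = 'v != 0'.

If not (v != 0), then not (v is an eigenvector of A).


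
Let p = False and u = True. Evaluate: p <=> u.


Biconditional is true when both operands have the same truth value.
Substitute: p=False, u=True.
False <=> True evaluates to False.

False


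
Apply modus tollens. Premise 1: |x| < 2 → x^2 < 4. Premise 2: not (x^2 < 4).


Modus tollens: from (P → Q) and ¬Q, infer ¬P.
Q = 'x^2 < 4' is denied; since P → Q, P must also fail.

Not (|x| < 2).


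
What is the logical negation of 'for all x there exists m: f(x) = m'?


Negation flips each quantifier (∀↔∃) and negates the inner predicate.
¬(for all x there exists m: φ) = there exists x for all m: ¬φ.

there exists x for all m: NOT(f(x) = m)


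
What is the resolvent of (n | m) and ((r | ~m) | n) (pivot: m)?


The clauses contain complementary literals m and ~m.
Resolution eliminates this pair and disjoins the remaining literals (merging duplicates).

(n | r)


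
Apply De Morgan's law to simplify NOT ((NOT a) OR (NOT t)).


De Morgan: the negation of a disjunction is the conjunction of the negations.
Distribute NOT across OR, flipping it to AND, and negate each literal.

a AND t


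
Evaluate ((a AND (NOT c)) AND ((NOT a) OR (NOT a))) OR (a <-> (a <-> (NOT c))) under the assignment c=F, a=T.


Substitute c=F, a=T:
NOT c = T
a AND (NOT c) = T AND T = T
NOT a = F
NOT a = F
(NOT a) OR (NOT a) = F OR F = F
(a AND (NOT c)) AND ((NOT a) OR (NOT a)) = T AND F = F
NOT c = T
a <-> (NOT c) = T <-> T = T
a <-> (a <-> (NOT c)) = T <-> T = T
((a AND (NOT c)) AND ((NOT a) OR (NOT a))) OR (a <-> (a <-> (NOT c))) = F OR T = T

T


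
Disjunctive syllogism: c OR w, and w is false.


Disjunctive syllogism: from (P ∨ Q) and ¬P, infer Q.
One disjunct, 'w', is ruled out; the other must hold.

c


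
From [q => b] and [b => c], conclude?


Hypothetical syllogism: from (P → Q) and (Q → R), infer (P → R).
Chain the two implications through the shared middle term 'b'.

q => c


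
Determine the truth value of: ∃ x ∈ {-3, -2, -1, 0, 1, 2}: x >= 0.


Evaluate the predicate on each element: -3:F, -2:F, -1:F, 0:T, 1:T, 2:T.
Witness x = 0 satisfies the predicate.

T


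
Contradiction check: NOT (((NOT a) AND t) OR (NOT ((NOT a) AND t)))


Truth table over {a, t}:
a | t | φ
---------
F | F | F
T | F | F
F | T | F
T | T | F
Every row is false.

Yes, it is a contradiction.


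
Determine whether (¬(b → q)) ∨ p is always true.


Build the truth table over {b, p, q}:
b | p | q | φ
-------------
F | F | F | F
T | F | F | T
F | T | F | T
T | T | F | T
F | F | T | F
T | F | T | F
F | T | T | T
T | T | T | T
Counterexample at row 1: with b=F, p=F, q=F, the formula is F.

No, it is not a tautology.


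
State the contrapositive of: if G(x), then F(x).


The contrapositive of (P → Q) is (¬Q → ¬P); it is logically equivalent to the original.
Here P = 'G(x)' and Q = 'F(x)'.

If not (F(x)), then not (G(x)).


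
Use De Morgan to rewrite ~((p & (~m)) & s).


De Morgan: the negation of a conjunction is the disjunction of the negations.
Distribute ~ across &, flipping it to |, and negate each literal.

((~p) | m) | (~s)


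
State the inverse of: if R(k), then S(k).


The inverse of (P → Q) is (¬P → ¬Q). It is equivalent to the converse, not to the original.
Here P = 'R(k)' and Q = 'S(k)'.

If not (R(k)), then not (S(k)).


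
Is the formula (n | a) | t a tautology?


Build the truth table over {a, n, t}:
a | n | t | φ
-------------
False | False | False | False
True | False | False | True
False | True | False | True
True | True | False | True
False | False | True | True
True | False | True | True
False | True | True | True
True | True | True | True
Counterexample at row 1: with a=False, n=False, t=False, the formula is False.

No, it is not a tautology.


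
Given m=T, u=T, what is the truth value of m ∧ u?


Conjunction is true only when both operands are true.
Substitute: m=T, u=T.
T ∧ T evaluates to T.

T


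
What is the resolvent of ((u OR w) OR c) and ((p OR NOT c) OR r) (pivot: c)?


The clauses contain complementary literals c and NOTc.
Resolution eliminates this pair and disjoins the remaining literals (merging duplicates).

(((w OR u) OR p) OR r)


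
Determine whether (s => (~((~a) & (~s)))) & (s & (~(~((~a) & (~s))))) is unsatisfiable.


Truth table over {a, s}:
a | s | φ
---------
False | False | False
True | False | False
False | True | False
True | True | False
Every row is false.

Yes, it is a contradiction.


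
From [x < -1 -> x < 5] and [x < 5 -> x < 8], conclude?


Hypothetical syllogism: from (P → Q) and (Q → R), infer (P → R).
Chain the two implications through the shared middle term 'x < 5'.

x < -1 -> x < 8


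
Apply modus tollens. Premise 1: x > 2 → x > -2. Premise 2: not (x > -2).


Modus tollens: from (P → Q) and ¬Q, infer ¬P.
Q = 'x > -2' is denied; since P → Q, P must also fail.

Not (x > 2).


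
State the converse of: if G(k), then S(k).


The converse of (P → Q) is (Q → P). It is not in general equivalent to the original.
Here P = 'G(k)' and Q = 'S(k)'.

If S(k), then G(k).


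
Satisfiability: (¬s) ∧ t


Search for a satisfying assignment over {s, t}.
Try s=F, t=T: the formula evaluates to T.
A satisfying assignment exists.

Satisfiable.


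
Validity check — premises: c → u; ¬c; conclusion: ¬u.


This is denying the antecedent (fallacy). There exist truth assignments where the premises are all true but the conclusion is false.

Invalid.


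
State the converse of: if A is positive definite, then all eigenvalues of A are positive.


The converse of (P → Q) is (Q → P). It is not in general equivalent to the original.
Here P = 'A is positive definite' and Q = 'all eigenvalues of A are positive'.

If all eigenvalues of A are positive, then A is positive definite.


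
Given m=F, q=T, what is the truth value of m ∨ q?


Disjunction is false only when both operands are false.
Substitute: m=F, q=T.
F ∨ T evaluates to T.

T


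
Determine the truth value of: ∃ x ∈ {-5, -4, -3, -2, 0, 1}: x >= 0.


Evaluate the predicate on each element: -5:F, -4:F, -3:F, -2:F, 0:T, 1:T.
Witness x = 0 satisfies the predicate.

T


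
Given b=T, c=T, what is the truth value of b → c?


Implication is false only when antecedent is true and consequent is false.
Substitute: b=T, c=T.
T → T evaluates to T.

T


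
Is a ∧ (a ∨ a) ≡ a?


Compare truth tables:
a | φ | ψ
---------
F | F | F
T | T | T
The columns φ and ψ agree on every row.

Yes, they are logically equivalent.


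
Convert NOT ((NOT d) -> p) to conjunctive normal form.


Step 1: Rewrite (¬d) → p as ¬(¬d) ∨ p.
Step 2: Negate: ¬(¬(¬d) ∨ p) = (¬d) ∧ ¬p (De Morgan + double negation).

(NOT d) AND (NOT p)


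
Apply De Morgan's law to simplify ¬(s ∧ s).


De Morgan: the negation of a conjunction is the disjunction of the negations.
Distribute ¬ across ∧, flipping it to ∨, and negate each literal.

(¬s) ∨ (¬s)


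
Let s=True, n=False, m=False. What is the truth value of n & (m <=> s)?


Substitute s=True, n=False, m=False:
m <=> s = False <=> True = False
n & (m <=> s) = False & False = False

False


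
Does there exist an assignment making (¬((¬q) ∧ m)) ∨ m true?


Search for a satisfying assignment over {m, q}.
Try m=F, q=F: the formula evaluates to T.
A satisfying assignment exists.

Satisfiable.


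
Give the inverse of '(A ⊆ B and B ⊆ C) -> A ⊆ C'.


The inverse of (P → Q) is (¬P → ¬Q). It is equivalent to the converse, not to the original.
Here P = '(A ⊆ B and B ⊆ C)' and Q = 'A ⊆ C'.

If not ((A ⊆ B and B ⊆ C)), then not (A ⊆ C).


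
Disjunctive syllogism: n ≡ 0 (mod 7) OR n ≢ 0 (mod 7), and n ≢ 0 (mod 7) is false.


Disjunctive syllogism: from (P ∨ Q) and ¬P, infer Q.
One disjunct, 'n ≢ 0 (mod 7)', is ruled out; the other must hold.

n ≡ 0 (mod 7)


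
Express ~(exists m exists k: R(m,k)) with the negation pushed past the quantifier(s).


Negation flips each quantifier (∀↔∃) and negates the inner predicate.
¬(exists m exists k: φ) = forall m forall k: ¬φ.

forall m forall k: ~(R(m,k))


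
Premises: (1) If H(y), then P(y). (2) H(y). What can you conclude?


Modus ponens: from (P → Q) and P, infer Q.
P = 'H(y)' is asserted, and P → Q holds, so Q follows.

P(y).


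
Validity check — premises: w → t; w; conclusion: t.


This matches the form of modus ponens: the conclusion follows in every model of the premises.

Valid.


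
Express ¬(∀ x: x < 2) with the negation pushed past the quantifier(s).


¬(∀ x: φ) = ∃ x: ¬φ, and ¬(∃ x: φ) = ∀ x: ¬φ.
Apply to the universal statement.

∃ x: ¬(x < 2)


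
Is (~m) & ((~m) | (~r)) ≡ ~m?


Compare truth tables:
m | r | φ | ψ
-------------
False | False | True | True
True | False | False | False
False | True | True | True
True | True | False | False
The columns φ and ψ agree on every row.

Yes, they are logically equivalent.


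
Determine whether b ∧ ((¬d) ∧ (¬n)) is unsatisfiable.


Truth table over {b, d, n}:
b | d | n | φ
-------------
F | F | F | F
T | F | F | T
F | T | F | F
T | T | F | F
F | F | T | F
T | F | T | F
F | T | T | F
T | T | T | F
Satisfying assignment at row 2: b=T, d=F, n=F gives T.

No, it is not a contradiction.


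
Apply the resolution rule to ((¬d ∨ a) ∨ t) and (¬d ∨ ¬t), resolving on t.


The clauses contain complementary literals t and ¬t.
Resolution eliminates this pair and disjoins the remaining literals (merging duplicates).

(¬d ∨ a)


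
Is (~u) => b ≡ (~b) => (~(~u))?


Compare truth tables:
b | u | φ | ψ
-------------
False | False | False | False
True | False | True | True
False | True | True | True
True | True | True | True
The columns φ and ψ agree on every row.

Yes, they are logically equivalent.


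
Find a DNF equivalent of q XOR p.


Step 1: q ⊕ p is true exactly when they disagree: (q ∧ ¬p) ∨ (¬q ∧ p).

(q AND (NOT p)) OR ((NOT q) AND p)


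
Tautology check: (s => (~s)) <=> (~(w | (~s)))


Build the truth table over {s, w}:
s | w | φ
---------
False | False | False
True | False | False
False | True | False
True | True | True
Counterexample at row 1: with s=False, w=False, the formula is False.

No, it is not a tautology.


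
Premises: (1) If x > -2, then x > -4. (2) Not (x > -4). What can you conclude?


Modus tollens: from (P → Q) and ¬Q, infer ¬P.
Q = 'x > -4' is denied; since P → Q, P must also fail.

Not (x > -2).


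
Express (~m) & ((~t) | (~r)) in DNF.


Step 1: Distribute ∧ over ∨: (¬m) ∧ ((¬t) ∨ (¬r)) = ((¬m) ∧ (¬t)) ∨ ((¬m) ∧ (¬r)).

((~m) & (~t)) | ((~m) & (~r))


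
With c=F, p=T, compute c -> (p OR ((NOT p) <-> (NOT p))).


Substitute c=F, p=T:
NOT p = F
NOT p = F
(NOT p) <-> (NOT p) = F <-> F = T
p OR ((NOT p) <-> (NOT p)) = T OR T = T
c -> (p OR ((NOT p) <-> (NOT p))) = F -> T = T

T


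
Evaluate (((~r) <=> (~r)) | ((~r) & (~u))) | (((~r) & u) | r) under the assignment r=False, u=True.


Substitute r=False, u=True:
… (earlier sub-steps elided)
~r = True
(~r) <=> (~r) = True <=> True = True
~r = True
~u = False
(~r) & (~u) = True & False = False
((~r) <=> (~r)) | ((~r) & (~u)) = True | False = True
~r = True
(~r) & u = True & True = True
((~r) & u) | r = True | False = True
(((~r) <=> (~r)) | ((~r) & (~u))) | (((~r) & u) | r) = True | True = True

True


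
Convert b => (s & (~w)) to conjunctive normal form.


Step 1: Rewrite b → (s ∧ (¬w)) as ¬b ∨ (s ∧ (¬w)).
Step 2: Distribute ∨ over ∧.

((~b) | s) & ((~b) | (~w))


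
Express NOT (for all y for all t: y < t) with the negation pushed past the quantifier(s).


Negation flips each quantifier (∀↔∃) and negates the inner predicate.
¬(for all y for all t: φ) = there exists y there exists t: ¬φ.

there exists y there exists t: NOT(y < t)


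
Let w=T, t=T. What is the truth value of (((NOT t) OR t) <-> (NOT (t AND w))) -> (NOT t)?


Substitute w=T, t=T:
NOT t = F
(NOT t) OR t = F OR T = T
t AND w = T AND T = T
NOT (t AND w) = F
((NOT t) OR t) <-> (NOT (t AND w)) = T <-> F = F
NOT t = F
(((NOT t) OR t) <-> (NOT (t AND w))) -> (NOT t) = F -> F = T

T


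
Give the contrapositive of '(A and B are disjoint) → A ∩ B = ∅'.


The contrapositive of (P → Q) is (¬Q → ¬P); it is logically equivalent to the original.
Here P = '(A and B are disjoint)' and Q = 'A ∩ B = ∅'.

If not (A ∩ B = ∅), then not ((A and B are disjoint)).


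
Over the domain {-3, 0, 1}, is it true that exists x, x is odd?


Evaluate the predicate on each element: -3:True, 0:False, 1:True.
Witness x = -3 satisfies the predicate.

True


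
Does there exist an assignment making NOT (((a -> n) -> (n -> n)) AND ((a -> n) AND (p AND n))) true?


Search for a satisfying assignment over {a, n, p}.
Try a=F, n=F, p=F: the formula evaluates to T.
A satisfying assignment exists.

Satisfiable.


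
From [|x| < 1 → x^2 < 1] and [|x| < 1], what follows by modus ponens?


Modus ponens: from (P → Q) and P, infer Q.
P = '|x| < 1' is asserted, and P → Q holds, so Q follows.

x^2 < 1.


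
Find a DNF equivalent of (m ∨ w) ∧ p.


Step 1: Distribute ∧ over ∨: (m ∨ w) ∧ p = (m ∧ p) ∨ (w ∧ p).

(m ∧ p) ∨ (w ∧ p)


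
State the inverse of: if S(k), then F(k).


The inverse of (P → Q) is (¬P → ¬Q). It is equivalent to the converse, not to the original.
Here P = 'S(k)' and Q = 'F(k)'.

If not (S(k)), then not (F(k)).


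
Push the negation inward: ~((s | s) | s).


De Morgan: the negation of a disjunction is the conjunction of the negations.
Distribute ~ across |, flipping it to &, and negate each literal.

((~s) & (~s)) & (~s)


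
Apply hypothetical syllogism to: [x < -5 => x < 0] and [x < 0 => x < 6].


Hypothetical syllogism: from (P → Q) and (Q → R), infer (P → R).
Chain the two implications through the shared middle term 'x < 0'.

x < -5 => x < 6


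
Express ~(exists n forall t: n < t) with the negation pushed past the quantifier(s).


Negation flips each quantifier (∀↔∃) and negates the inner predicate.
¬(exists n forall t: φ) = forall n exists t: ¬φ.

forall n exists t: ~(n < t)


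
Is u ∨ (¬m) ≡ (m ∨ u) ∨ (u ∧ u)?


Compare truth tables:
m | u | φ | ψ
-------------
F | F | T | F
T | F | F | T
F | T | T | T
T | T | T | T
They differ at row 1 (m=F, u=F): φ=T but ψ=F.

No, they are not logically equivalent.


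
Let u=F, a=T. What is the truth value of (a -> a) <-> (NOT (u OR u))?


Substitute u=F, a=T:
a -> a = T -> T = T
u OR u = F OR F = F
NOT (u OR u) = T
(a -> a) <-> (NOT (u OR u)) = T <-> T = T

T


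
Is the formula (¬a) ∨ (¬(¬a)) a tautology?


Build the truth table over {a}:
a | φ
-----
F | T
T | T
Every row evaluates to true.

Yes, it is a tautology.


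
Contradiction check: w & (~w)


Truth table over {w}:
w | φ
-----
False | False
True | False
Every row is false.

Yes, it is a contradiction.


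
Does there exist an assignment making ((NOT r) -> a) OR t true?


Search for a satisfying assignment over {a, r, t}.
Try a=T, r=F, t=F: the formula evaluates to T.
A satisfying assignment exists.

Satisfiable.


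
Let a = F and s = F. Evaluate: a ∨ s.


Disjunction is false only when both operands are false.
Substitute: a=F, s=F.
F ∨ F evaluates to F.

F


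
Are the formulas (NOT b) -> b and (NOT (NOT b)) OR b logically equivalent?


Compare truth tables:
b | φ | ψ
---------
F | F | F
T | T | T
The columns φ and ψ agree on every row.

Yes, they are logically equivalent.


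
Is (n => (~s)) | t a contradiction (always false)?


Truth table over {n, s, t}:
n | s | t | φ
-------------
False | False | False | True
True | False | False | True
False | True | False | True
True | True | False | False
False | False | True | True
True | False | True | True
False | True | True | True
True | True | True | True
Satisfying assignment at row 1: n=False, s=False, t=False gives True.

No, it is not a contradiction.


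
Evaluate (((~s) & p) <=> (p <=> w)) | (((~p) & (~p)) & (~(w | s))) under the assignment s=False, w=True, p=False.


Substitute s=False, w=True, p=False:
… (earlier sub-steps elided)
(~s) & p = True & False = False
p <=> w = False <=> True = False
((~s) & p) <=> (p <=> w) = False <=> False = True
~p = True
~p = True
(~p) & (~p) = True & True = True
w | s = True | False = True
~(w | s) = False
((~p) & (~p)) & (~(w | s)) = True & False = False
(((~s) & p) <=> (p <=> w)) | (((~p) & (~p)) & (~(w | s))) = True | False = True

True


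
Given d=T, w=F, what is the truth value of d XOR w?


Exclusive or is true when exactly one operand is true.
Substitute: d=T, w=F.
T XOR F evaluates to T.

T


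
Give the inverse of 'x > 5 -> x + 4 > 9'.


The inverse of (P → Q) is (¬P → ¬Q). It is equivalent to the converse, not to the original.
Here P = 'x > 5' and Q = 'x + 4 > 9'.

If not (x > 5), then not (x + 4 > 9).


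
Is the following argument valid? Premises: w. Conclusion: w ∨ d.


This matches the form of disjunction introduction: the conclusion follows in every model of the premises.

Valid.


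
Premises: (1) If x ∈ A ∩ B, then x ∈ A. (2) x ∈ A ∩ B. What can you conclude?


Modus ponens: from (P → Q) and P, infer Q.
P = 'x ∈ A ∩ B' is asserted, and P → Q holds, so Q follows.

x ∈ A.


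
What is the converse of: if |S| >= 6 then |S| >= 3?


The converse of (P → Q) is (Q → P). It is not in general equivalent to the original.
Here P = '|S| >= 6' and Q = '|S| >= 3'.

If |S| >= 3, then |S| >= 6.


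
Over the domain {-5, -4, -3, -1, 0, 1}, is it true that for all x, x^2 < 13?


Evaluate the predicate on each element: -5:F, -4:F, -3:T, -1:T, 0:T, 1:T.
Counterexample x = -5 fails the predicate.

F


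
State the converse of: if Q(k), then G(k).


The converse of (P → Q) is (Q → P). It is not in general equivalent to the original.
Here P = 'Q(k)' and Q = 'G(k)'.

If G(k), then Q(k).


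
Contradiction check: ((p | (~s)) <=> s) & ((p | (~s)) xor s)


Truth table over {p, s}:
p | s | φ
---------
False | False | False
True | False | False
False | True | False
True | True | False
Every row is false.

Yes, it is a contradiction.


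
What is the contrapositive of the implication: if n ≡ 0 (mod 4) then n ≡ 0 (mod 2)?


The contrapositive of (P → Q) is (¬Q → ¬P); it is logically equivalent to the original.
Here P = 'n ≡ 0 (mod 4)' and Q = 'n ≡ 0 (mod 2)'.

If not (n ≡ 0 (mod 2)), then not (n ≡ 0 (mod 4)).


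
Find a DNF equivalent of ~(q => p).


Step 1: Rewrite implication then negate: ¬(¬q ∨ p) = q ∧ ¬p.

q & (~p)


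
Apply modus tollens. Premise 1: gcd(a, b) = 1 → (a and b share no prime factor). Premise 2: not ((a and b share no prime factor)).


Modus tollens: from (P → Q) and ¬Q, infer ¬P.
Q = '(a and b share no prime factor)' is denied; since P → Q, P must also fail.

Not (gcd(a, b) = 1).


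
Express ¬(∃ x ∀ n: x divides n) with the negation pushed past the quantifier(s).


Negation flips each quantifier (∀↔∃) and negates the inner predicate.
¬(∃ x ∀ n: φ) = ∀ x ∃ n: ¬φ.

∀ x ∃ n: ¬(x divides n)


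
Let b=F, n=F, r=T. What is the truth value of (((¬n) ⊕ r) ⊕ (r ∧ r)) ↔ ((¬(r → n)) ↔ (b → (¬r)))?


Substitute b=F, n=F, r=T:
¬n = T
(¬n) ⊕ r = T ⊕ T = F
r ∧ r = T ∧ T = T
((¬n) ⊕ r) ⊕ (r ∧ r) = F ⊕ T = T
r → n = T → F = F
¬(r → n) = T
¬r = F
b → (¬r) = F → F = T
(¬(r → n)) ↔ (b → (¬r)) = T ↔ T = T
(((¬n) ⊕ r) ⊕ (r ∧ r)) ↔ ((¬(r → n)) ↔ (b → (¬r))) = T ↔ T = T

T


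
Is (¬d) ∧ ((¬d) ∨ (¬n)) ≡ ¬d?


Compare truth tables:
d | n | φ | ψ
-------------
F | F | T | T
T | F | F | F
F | T | T | T
T | T | F | F
The columns φ and ψ agree on every row.

Yes, they are logically equivalent.


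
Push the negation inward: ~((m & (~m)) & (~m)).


De Morgan: the negation of a conjunction is the disjunction of the negations.
Distribute ~ across &, flipping it to |, and negate each literal.

((~m) | m) | m


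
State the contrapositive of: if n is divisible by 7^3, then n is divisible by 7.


The contrapositive of (P → Q) is (¬Q → ¬P); it is logically equivalent to the original.
Here P = 'n is divisible by 7^3' and Q = 'n is divisible by 7'.

If not (n is divisible by 7), then not (n is divisible by 7^3).


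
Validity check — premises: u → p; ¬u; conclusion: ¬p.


This is denying the antecedent (fallacy). There exist truth assignments where the premises are all true but the conclusion is false.

Invalid.


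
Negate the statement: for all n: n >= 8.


¬(for all x: φ) = there exists x: ¬φ, and ¬(there exists x: φ) = for all x: ¬φ.
Apply to the universal statement.

there exists n: NOT(n >= 8)


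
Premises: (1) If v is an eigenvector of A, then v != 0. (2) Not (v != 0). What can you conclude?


Modus tollens: from (P → Q) and ¬Q, infer ¬P.
Q = 'v != 0' is denied; since P → Q, P must also fail.

Not (v is an eigenvector of A).


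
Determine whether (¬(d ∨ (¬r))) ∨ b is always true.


Build the truth table over {b, d, r}:
b | d | r | φ
-------------
F | F | F | F
T | F | F | T
F | T | F | F
T | T | F | T
F | F | T | T
T | F | T | T
F | T | T | F
T | T | T | T
Counterexample at row 1: with b=F, d=F, r=F, the formula is F.

No, it is not a tautology.


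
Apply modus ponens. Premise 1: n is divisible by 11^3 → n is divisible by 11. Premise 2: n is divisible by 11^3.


Modus ponens: from (P → Q) and P, infer Q.
P = 'n is divisible by 11^3' is asserted, and P → Q holds, so Q follows.

n is divisible by 11.


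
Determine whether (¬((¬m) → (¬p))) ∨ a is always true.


Build the truth table over {a, m, p}:
a | m | p | φ
-------------
F | F | F | F
T | F | F | T
F | T | F | F
T | T | F | T
F | F | T | T
T | F | T | T
F | T | T | F
T | T | T | T
Counterexample at row 1: with a=F, m=F, p=F, the formula is F.

No, it is not a tautology.


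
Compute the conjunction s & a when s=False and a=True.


Conjunction is true only when both operands are true.
Substitute: s=False, a=True.
False & True evaluates to False.

False


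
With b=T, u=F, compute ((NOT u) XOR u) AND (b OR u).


Substitute b=T, u=F:
NOT u = T
(NOT u) XOR u = T XOR F = T
b OR u = T OR F = T
((NOT u) XOR u) AND (b OR u) = T AND T = T

T


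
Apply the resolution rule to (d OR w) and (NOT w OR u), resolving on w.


The clauses contain complementary literals w and NOTw.
Resolution eliminates this pair and disjoins the remaining literals (merging duplicates).

(d OR u)


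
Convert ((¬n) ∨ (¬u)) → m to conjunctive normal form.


Step 1: Rewrite as ¬((¬n) ∨ (¬u)) ∨ m = (¬(¬n) ∧ ¬(¬u)) ∨ m.
Step 2: Distribute ∨ over ∧.
Step 3: Eliminate any double negations (¬¬X = X).

(n ∨ m) ∧ (u ∨ m)


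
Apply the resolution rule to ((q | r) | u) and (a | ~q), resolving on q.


The clauses contain complementary literals q and ~q.
Resolution eliminates this pair and disjoins the remaining literals (merging duplicates).

((u | r) | a)


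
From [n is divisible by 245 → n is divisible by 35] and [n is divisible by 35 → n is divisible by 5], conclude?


Hypothetical syllogism: from (P → Q) and (Q → R), infer (P → R).
Chain the two implications through the shared middle term 'n is divisible by 35'.

n is divisible by 245 → n is divisible by 5


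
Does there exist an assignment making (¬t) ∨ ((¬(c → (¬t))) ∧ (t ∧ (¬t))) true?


Search for a satisfying assignment over {c, t}.
Try c=F, t=F: the formula evaluates to T.
A satisfying assignment exists.

Satisfiable.


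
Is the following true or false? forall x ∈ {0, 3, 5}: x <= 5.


Evaluate the predicate on each element: 0:True, 3:True, 5:True.
Every element satisfies the predicate.

True


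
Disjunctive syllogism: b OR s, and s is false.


Disjunctive syllogism: from (P ∨ Q) and ¬P, infer Q.
One disjunct, 's', is ruled out; the other must hold.

b


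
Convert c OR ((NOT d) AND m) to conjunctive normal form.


Step 1: Distribute ∨ over ∧: c ∨ ((¬d) ∧ m) = (c ∨ (¬d)) ∧ (c ∨ m).

(c OR (NOT d)) AND (c OR m)


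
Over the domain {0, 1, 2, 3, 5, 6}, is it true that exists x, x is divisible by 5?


Evaluate the predicate on each element: 0:True, 1:False, 2:False, 3:False, 5:True, 6:False.
Witness x = 0 satisfies the predicate.

True


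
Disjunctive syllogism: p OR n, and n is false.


Disjunctive syllogism: from (P ∨ Q) and ¬P, infer Q.
One disjunct, 'n', is ruled out; the other must hold.

p


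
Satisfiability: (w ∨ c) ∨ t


Search for a satisfying assignment over {c, t, w}.
Try c=T, t=F, w=F: the formula evaluates to T.
A satisfying assignment exists.

Satisfiable.


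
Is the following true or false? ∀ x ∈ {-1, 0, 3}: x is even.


Evaluate the predicate on each element: -1:F, 0:T, 3:F.
Counterexample x = -1 fails the predicate.

F


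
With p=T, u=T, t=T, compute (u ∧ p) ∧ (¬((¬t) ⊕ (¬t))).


Substitute p=T, u=T, t=T:
u ∧ p = T ∧ T = T
¬t = F
¬t = F
(¬t) ⊕ (¬t) = F ⊕ F = F
¬((¬t) ⊕ (¬t)) = T
(u ∧ p) ∧ (¬((¬t) ⊕ (¬t))) = T ∧ T = T

T


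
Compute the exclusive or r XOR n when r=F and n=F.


Exclusive or is true when exactly one operand is true.
Substitute: r=F, n=F.
F XOR F evaluates to F.

F


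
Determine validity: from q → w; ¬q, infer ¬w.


This is denying the antecedent (fallacy). There exist truth assignments where the premises are all true but the conclusion is false.

Invalid.


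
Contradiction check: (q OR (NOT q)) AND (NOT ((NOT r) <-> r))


Truth table over {q, r}:
q | r | φ
---------
F | F | T
T | F | T
F | T | T
T | T | T
Satisfying assignment at row 1: q=F, r=F gives T.

No, it is not a contradiction.


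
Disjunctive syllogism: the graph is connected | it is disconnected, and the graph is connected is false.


Disjunctive syllogism: from (P ∨ Q) and ¬P, infer Q.
One disjunct, 'the graph is connected', is ruled out; the other must hold.

it is disconnected


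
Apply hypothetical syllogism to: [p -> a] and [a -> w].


Hypothetical syllogism: from (P → Q) and (Q → R), infer (P → R).
Chain the two implications through the shared middle term 'a'.

p -> w


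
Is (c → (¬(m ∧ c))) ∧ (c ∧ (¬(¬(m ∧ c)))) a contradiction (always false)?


Truth table over {c, m}:
c | m | φ
---------
F | F | F
T | F | F
F | T | F
T | T | F
Every row is false.

Yes, it is a contradiction.


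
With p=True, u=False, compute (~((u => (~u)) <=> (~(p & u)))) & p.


Substitute p=True, u=False:
~u = True
u => (~u) = False => True = True
p & u = True & False = False
~(p & u) = True
(u => (~u)) <=> (~(p & u)) = True <=> True = True
~((u => (~u)) <=> (~(p & u))) = False
(~((u => (~u)) <=> (~(p & u)))) & p = False & True = False

False


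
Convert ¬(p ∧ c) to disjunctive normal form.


Step 1: Apply De Morgan: ¬(p ∧ c) = ¬p ∨ ¬c.

(¬p) ∨ (¬c)


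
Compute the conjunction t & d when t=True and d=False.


Conjunction is true only when both operands are true.
Substitute: t=True, d=False.
True & False evaluates to False.

False


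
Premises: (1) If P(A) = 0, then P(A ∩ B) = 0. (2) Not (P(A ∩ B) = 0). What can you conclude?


Modus tollens: from (P → Q) and ¬Q, infer ¬P.
Q = 'P(A ∩ B) = 0' is denied; since P → Q, P must also fail.

Not (P(A) = 0).


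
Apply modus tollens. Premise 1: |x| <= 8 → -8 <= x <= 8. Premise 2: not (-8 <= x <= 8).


Modus tollens: from (P → Q) and ¬Q, infer ¬P.
Q = '-8 <= x <= 8' is denied; since P → Q, P must also fail.

Not (|x| <= 8).


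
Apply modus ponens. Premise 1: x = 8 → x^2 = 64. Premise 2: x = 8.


Modus ponens: from (P → Q) and P, infer Q.
P = 'x = 8' is asserted, and P → Q holds, so Q follows.

x^2 = 64.


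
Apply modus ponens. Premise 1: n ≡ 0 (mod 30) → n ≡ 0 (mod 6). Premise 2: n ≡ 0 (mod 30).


Modus ponens: from (P → Q) and P, infer Q.
P = 'n ≡ 0 (mod 30)' is asserted, and P → Q holds, so Q follows.

n ≡ 0 (mod 6).


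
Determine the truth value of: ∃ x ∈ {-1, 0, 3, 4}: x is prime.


Evaluate the predicate on each element: -1:F, 0:F, 3:T, 4:F.
Witness x = 3 satisfies the predicate.

T


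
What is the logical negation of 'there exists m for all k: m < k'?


Negation flips each quantifier (∀↔∃) and negates the inner predicate.
¬(there exists m for all k: φ) = for all m there exists k: ¬φ.

for all m there exists k: NOT(m < k)


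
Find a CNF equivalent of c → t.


Step 1: Rewrite c → t as ¬c ∨ t.

(¬c) ∨ t


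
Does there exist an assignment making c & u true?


Search for a satisfying assignment over {c, u}.
Try c=True, u=True: the formula evaluates to True.
A satisfying assignment exists.

Satisfiable.


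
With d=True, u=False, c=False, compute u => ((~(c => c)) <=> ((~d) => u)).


Substitute d=True, u=False, c=False:
c => c = False => False = True
~(c => c) = False
~d = False
(~d) => u = False => False = True
(~(c => c)) <=> ((~d) => u) = False <=> True = False
u => ((~(c => c)) <=> ((~d) => u)) = False => False = True

True


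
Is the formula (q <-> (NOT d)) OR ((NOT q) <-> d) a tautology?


Build the truth table over {d, q}:
d | q | φ
---------
F | F | F
T | F | T
F | T | T
T | T | F
Counterexample at row 1: with d=F, q=F, the formula is F.

No, it is not a tautology.


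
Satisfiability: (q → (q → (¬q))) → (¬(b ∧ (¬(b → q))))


Search for a satisfying assignment over {b, q}.
Try b=F, q=F: the formula evaluates to T.
A satisfying assignment exists.

Satisfiable.


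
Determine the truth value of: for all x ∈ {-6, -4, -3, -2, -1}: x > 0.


Evaluate the predicate on each element: -6:F, -4:F, -3:F, -2:F, -1:F.
Counterexample x = -6 fails the predicate.

F


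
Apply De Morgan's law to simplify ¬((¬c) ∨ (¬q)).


De Morgan: the negation of a disjunction is the conjunction of the negations.
Distribute ¬ across ∨, flipping it to ∧, and negate each literal.

c ∧ q


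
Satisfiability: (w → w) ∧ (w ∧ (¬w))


Check all 2 assignments over {w}:
w | φ
-----
F | F
T | F
No assignment makes the formula true.

Unsatisfiable.


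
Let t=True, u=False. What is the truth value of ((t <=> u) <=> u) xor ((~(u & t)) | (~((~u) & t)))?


Substitute t=True, u=False:
t <=> u = True <=> False = False
(t <=> u) <=> u = False <=> False = True
u & t = False & True = False
~(u & t) = True
~u = True
(~u) & t = True & True = True
~((~u) & t) = False
(~(u & t)) | (~((~u) & t)) = True | False = True
((t <=> u) <=> u) xor ((~(u & t)) | (~((~u) & t))) = True xor True = False

False


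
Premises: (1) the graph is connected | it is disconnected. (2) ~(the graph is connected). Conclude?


Disjunctive syllogism: from (P ∨ Q) and ¬P, infer Q.
One disjunct, 'the graph is connected', is ruled out; the other must hold.

it is disconnected


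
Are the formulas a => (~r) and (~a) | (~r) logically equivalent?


Compare truth tables:
a | r | φ | ψ
-------------
False | False | True | True
True | False | True | True
False | True | True | True
True | True | False | False
The columns φ and ψ agree on every row.

Yes, they are logically equivalent.


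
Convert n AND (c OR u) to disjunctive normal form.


Step 1: Distribute ∧ over ∨: n ∧ (c ∨ u) = (n ∧ c) ∨ (n ∧ u).

(n AND c) OR (n AND u)


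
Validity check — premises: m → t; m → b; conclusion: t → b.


This is (no valid rule). There exist truth assignments where the premises are all true but the conclusion is false.

Invalid.


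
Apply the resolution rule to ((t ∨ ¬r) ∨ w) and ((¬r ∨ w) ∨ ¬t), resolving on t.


The clauses contain complementary literals t and ¬t.
Resolution eliminates this pair and disjoins the remaining literals (merging duplicates).

(¬r ∨ w)


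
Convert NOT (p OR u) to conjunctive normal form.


Step 1: Apply De Morgan: ¬(p ∨ u) = ¬p ∧ ¬u.

(NOT p) AND (NOT u)


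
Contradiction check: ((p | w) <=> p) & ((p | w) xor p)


Truth table over {p, w}:
p | w | φ
---------
False | False | False
True | False | False
False | True | False
True | True | False
Every row is false.

Yes, it is a contradiction.


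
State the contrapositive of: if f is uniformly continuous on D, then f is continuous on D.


The contrapositive of (P → Q) is (¬Q → ¬P); it is logically equivalent to the original.
Here P = 'f is uniformly continuous on D' and Q = 'f is continuous on D'.

If not (f is continuous on D), then not (f is uniformly continuous on D).


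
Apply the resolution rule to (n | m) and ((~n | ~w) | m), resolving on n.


The clauses contain complementary literals n and ~n.
Resolution eliminates this pair and disjoins the remaining literals (merging duplicates).

(m | ~w)


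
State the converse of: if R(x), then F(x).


The converse of (P → Q) is (Q → P). It is not in general equivalent to the original.
Here P = 'R(x)' and Q = 'F(x)'.

If F(x), then R(x).


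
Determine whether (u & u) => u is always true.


Build the truth table over {u}:
u | φ
-----
False | True
True | True
Every row evaluates to true.

Yes, it is a tautology.


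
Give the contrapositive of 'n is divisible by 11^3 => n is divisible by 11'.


The contrapositive of (P → Q) is (¬Q → ¬P); it is logically equivalent to the original.
Here P = 'n is divisible by 11^3' and Q = 'n is divisible by 11'.

If not (n is divisible by 11), then not (n is divisible by 11^3).


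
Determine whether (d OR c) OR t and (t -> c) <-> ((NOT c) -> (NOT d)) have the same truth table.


Compare truth tables:
c | d | t | φ | ψ
-----------------
F | F | F | F | T
T | F | F | T | T
F | T | F | T | F
T | T | F | T | T
F | F | T | T | F
T | F | T | T | T
F | T | T | T | T
T | T | T | T | T
They differ at row 1 (c=F, d=F, t=F): φ=F but ψ=T.

No, they are not logically equivalent.
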